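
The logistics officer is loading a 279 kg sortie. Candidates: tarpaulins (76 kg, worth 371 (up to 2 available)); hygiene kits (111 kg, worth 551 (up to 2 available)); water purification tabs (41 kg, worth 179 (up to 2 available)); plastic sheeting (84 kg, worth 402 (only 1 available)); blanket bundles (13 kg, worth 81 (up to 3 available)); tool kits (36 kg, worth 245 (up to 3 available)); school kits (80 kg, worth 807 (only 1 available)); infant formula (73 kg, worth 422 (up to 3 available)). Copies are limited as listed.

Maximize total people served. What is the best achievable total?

2045

Taking the top-ratio supplies first gives water purification tabs + 3×blanket bundles + 3×tool kits + school kits for 1964 (268 kg).
The 67 kg tied up in water purification tabs and 2×blanket bundles is better spent on infant formula — total rises to 2045 (274 kg).
The spare 5 kg is too small for any remaining supply, and no exchange beats 2045.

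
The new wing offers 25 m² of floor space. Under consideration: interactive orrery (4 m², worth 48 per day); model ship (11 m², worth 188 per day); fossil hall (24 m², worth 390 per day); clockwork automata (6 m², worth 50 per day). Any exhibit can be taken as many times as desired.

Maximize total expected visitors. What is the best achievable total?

Filling by ratio: 2×model ship for 376, with 3 m² left unused.
Replace 2×model ship with fossil hall: the trade gains 14 net, giving 390 at 24 m².

390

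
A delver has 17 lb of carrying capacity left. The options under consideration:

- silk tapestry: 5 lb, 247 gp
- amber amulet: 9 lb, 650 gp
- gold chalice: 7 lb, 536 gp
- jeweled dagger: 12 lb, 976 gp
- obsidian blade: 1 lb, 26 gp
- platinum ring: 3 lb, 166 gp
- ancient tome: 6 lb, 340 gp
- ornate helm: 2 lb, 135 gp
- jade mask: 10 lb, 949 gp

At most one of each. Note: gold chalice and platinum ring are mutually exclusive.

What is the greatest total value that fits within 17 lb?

Density check — jade mask 94.90, jeweled dagger 81.33, gold chalice 76.57 are the best per lb.
The ratio ordering already packs tightly: gold chalice + jade mask, 17 lb, 1485.

1485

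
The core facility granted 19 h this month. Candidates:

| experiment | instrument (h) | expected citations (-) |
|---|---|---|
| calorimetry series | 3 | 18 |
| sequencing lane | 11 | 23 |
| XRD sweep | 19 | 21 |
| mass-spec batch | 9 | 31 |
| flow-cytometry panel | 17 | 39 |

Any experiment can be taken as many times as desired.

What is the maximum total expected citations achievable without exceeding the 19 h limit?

108

Ranking by ratio (expected citations/h): calorimetry series 6.00, mass-spec batch 3.44, flow-cytometry panel 2.29, sequencing lane 2.09.
The ratio ordering already packs tightly: 6×calorimetry series, 18 h, 108.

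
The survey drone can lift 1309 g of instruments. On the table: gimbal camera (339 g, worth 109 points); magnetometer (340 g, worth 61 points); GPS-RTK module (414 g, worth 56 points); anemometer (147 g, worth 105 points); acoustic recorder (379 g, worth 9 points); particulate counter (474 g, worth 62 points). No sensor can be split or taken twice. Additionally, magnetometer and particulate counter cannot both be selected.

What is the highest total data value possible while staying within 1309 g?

331

By data value per g: anemometer 0.71, gimbal camera 0.32, magnetometer 0.18, GPS-RTK module 0.14 lead.
The ratio ordering already packs tightly: gimbal camera + magnetometer + GPS-RTK module + anemometer, 1240 g, 331.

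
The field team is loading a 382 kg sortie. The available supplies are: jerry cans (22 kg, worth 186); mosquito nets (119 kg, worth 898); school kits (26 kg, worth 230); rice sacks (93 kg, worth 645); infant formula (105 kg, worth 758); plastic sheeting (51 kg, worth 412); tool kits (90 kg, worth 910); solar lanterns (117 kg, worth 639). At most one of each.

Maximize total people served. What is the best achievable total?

By people served per kg: tool kits 10.11, school kits 8.85, jerry cans 8.45, plastic sheeting 8.08 lead.
The ratio heuristic lands on jerry cans + mosquito nets + school kits + plastic sheeting + tool kits (2636) but leaves 74 kg idle.
The 22 kg tied up in jerry cans is better spent on rice sacks — total rises to 3095 (379 kg).
Nothing else within 382 kg beats 3095.

3095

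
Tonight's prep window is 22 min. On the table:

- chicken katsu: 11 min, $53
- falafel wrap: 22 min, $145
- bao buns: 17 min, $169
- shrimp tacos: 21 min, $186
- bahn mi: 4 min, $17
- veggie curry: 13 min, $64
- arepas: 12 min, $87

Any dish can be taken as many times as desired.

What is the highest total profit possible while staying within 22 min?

186

Bao buns + bahn mi uses 21 of the 22 min and totals 186.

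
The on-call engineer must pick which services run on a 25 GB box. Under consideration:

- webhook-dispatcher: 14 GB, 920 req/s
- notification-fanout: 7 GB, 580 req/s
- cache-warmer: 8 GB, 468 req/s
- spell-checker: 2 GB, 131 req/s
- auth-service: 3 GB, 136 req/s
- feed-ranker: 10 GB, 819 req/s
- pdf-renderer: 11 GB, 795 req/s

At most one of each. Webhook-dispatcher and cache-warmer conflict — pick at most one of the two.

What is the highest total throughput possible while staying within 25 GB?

Ranking by ratio (throughput/GB): notification-fanout 82.86, feed-ranker 81.90, pdf-renderer 72.27.
Filling by ratio: notification-fanout + spell-checker + auth-service + feed-ranker for 1666, with 3 GB left unused.
The 5 GB tied up in spell-checker and auth-service is better spent on cache-warmer — total rises to 1867 (25 GB).
An exhaustive check of the 128 subsets confirms 1867.

1867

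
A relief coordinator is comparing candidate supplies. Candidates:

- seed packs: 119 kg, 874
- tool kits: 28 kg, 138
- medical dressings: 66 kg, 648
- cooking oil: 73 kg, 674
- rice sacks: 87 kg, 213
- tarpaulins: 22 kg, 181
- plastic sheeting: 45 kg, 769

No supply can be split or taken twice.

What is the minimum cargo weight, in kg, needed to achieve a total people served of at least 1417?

Need the lightest bundle worth ≥ 1417.
medical dressings + plastic sheeting: 1417 people served at 111 kg.
Any bundle with less than 111 kg falls short of 1417.

111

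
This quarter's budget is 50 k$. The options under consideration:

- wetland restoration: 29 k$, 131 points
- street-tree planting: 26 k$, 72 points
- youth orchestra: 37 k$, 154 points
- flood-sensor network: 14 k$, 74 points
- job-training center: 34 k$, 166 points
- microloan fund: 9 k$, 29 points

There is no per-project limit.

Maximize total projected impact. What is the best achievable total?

240

Greedy by ratio would take 3×flood-sensor network: 42 k$ used, total 222.
Dropping 2×flood-sensor network frees 28 k$; slotting in job-training center (34 k$) lifts the total to 240 at 48 k$.
Nothing else within 50 k$ beats 240.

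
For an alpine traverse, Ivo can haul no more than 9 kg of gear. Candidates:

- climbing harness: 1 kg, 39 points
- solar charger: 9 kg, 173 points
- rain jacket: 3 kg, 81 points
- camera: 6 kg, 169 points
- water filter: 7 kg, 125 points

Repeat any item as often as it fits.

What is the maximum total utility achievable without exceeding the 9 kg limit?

351

By utility per kg: climbing harness 39.00, camera 28.17, rain jacket 27.00, solar charger 19.22 lead.
9×climbing harness uses 9 of the 9 kg and totals 351.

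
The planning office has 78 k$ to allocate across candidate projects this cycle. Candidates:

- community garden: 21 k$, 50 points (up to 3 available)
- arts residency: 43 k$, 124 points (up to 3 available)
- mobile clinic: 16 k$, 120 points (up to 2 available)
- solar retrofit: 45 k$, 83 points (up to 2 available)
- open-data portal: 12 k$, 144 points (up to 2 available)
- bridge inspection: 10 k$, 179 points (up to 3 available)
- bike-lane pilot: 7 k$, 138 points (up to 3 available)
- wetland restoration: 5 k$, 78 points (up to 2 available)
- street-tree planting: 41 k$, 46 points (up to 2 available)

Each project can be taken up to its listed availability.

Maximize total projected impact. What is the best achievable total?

1257

The ratio heuristic lands on open-data portal + 3×bridge inspection + 3×bike-lane pilot + 2×wetland restoration (1251) but leaves 5 k$ idle.
The 7 k$ tied up in bike-lane pilot is better spent on open-data portal — total rises to 1257 (78 k$).
That's the maximum — no swap from here does better than 1257.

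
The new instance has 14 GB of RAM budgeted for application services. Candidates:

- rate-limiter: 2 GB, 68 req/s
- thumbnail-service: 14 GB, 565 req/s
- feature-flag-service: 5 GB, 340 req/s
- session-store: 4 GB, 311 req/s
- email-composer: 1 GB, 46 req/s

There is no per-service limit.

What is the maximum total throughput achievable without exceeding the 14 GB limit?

1025

By throughput per GB: session-store 77.75, feature-flag-service 68.00, email-composer 46.00 lead.
3×session-store + 2×email-composer uses 14 of the 14 GB and totals 1025.
That's the maximum — no swap from here does better than 1025.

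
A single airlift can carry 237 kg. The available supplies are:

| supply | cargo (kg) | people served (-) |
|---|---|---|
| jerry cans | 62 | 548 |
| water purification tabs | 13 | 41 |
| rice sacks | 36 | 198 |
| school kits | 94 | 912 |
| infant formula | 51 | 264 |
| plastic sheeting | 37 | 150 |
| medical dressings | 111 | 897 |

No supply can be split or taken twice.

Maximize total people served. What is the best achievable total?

The ratio heuristic lands on jerry cans + rice sacks + school kits + plastic sheeting (1808) but leaves 8 kg idle.
But water purification tabs + school kits + medical dressings fits in 218 kg and reaches 1850.
The closest alternative, school kits + medical dressings, reaches only 1809.

1850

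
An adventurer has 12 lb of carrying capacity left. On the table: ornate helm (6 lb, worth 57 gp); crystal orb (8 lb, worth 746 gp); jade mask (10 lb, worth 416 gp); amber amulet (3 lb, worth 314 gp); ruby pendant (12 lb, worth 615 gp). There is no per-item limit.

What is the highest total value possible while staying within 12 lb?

1256

By value per lb: amber amulet 104.67, crystal orb 93.25, ruby pendant 51.25, jade mask 41.60 lead.
The ratio ordering already packs tightly: 4×amber amulet, 12 lb, 1256.
That's the maximum — no swap from here does better than 1256.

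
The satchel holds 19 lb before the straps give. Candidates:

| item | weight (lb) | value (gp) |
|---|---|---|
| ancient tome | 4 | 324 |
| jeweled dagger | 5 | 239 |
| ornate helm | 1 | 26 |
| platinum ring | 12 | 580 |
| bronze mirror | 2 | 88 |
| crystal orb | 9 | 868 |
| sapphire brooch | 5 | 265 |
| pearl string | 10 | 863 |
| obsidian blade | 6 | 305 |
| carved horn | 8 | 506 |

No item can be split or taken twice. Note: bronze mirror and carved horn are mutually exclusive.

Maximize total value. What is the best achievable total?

1731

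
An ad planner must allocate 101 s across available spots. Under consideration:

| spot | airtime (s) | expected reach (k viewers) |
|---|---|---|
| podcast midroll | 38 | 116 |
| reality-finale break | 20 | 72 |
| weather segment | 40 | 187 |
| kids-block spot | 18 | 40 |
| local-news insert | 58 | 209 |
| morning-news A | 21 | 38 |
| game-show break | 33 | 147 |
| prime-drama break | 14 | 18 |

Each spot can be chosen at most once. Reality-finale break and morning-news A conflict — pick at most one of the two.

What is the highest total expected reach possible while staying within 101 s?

Density check — weather segment 4.67, game-show break 4.45, local-news insert 3.60 are the best per s.
The ratio ordering already packs tightly: reality-finale break + weather segment + game-show break, 93 s, 406.

406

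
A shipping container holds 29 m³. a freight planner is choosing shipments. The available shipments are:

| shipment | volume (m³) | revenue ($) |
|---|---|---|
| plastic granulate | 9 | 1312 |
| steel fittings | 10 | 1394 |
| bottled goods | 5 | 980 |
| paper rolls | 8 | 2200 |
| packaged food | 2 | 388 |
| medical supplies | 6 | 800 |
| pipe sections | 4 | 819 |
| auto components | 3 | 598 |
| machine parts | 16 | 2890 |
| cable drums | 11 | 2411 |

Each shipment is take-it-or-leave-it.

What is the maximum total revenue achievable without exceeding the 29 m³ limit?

6577

Filling by ratio: paper rolls + packaged food + pipe sections + auto components + cable drums for 6416, with 1 m³ left unused.
The 4 m³ tied up in pipe sections is better spent on bottled goods — total rises to 6577 (29 m³).
The closest alternative, paper rolls + packaged food + pipe sections + auto components + cable drums, reaches only 6416.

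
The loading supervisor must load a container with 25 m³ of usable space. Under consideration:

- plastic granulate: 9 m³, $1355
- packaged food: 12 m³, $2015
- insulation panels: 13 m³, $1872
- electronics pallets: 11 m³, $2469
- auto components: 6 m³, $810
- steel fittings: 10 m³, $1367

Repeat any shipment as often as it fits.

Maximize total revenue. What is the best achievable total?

4938

Density check — electronics pallets 224.45, packaged food 167.92, plastic granulate 150.56 are the best per m³.
The ratio ordering already packs tightly: 2×electronics pallets, 22 m³, 4938.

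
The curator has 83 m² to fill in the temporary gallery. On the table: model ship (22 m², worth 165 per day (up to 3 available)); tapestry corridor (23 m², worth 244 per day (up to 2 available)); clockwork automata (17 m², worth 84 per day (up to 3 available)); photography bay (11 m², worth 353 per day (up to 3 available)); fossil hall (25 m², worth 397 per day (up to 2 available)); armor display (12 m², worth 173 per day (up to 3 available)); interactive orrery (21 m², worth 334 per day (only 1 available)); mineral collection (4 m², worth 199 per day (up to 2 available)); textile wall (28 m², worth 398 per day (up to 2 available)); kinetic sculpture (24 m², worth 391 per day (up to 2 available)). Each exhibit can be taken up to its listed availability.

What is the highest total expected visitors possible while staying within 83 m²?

By expected visitors per m²: mineral collection 49.75, photography bay 32.09, kinetic sculpture 16.29, interactive orrery 15.90 lead.
Filling by ratio: 3×photography bay + armor display + 2×mineral collection + kinetic sculpture for 2021, with 6 m² left unused.
The 24 m² tied up in kinetic sculpture is better spent on textile wall — total rises to 2028 (81 m²).
That's the maximum — no swap from here does better than 2028.

2028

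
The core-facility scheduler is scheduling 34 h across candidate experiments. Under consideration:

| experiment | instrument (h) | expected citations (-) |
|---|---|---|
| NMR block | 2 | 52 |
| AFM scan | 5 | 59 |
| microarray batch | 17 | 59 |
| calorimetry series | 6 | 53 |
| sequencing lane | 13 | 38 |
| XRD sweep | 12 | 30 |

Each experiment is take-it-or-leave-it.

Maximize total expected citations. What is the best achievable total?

NMR block + AFM scan + microarray batch + calorimetry series uses 30 of the 34 h and totals 223.

223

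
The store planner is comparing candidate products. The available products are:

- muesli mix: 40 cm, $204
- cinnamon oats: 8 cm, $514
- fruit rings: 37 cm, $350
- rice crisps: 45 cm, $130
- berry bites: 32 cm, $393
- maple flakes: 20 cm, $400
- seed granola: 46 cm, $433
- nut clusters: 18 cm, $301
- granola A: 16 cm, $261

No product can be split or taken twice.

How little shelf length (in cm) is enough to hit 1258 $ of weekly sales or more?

60

Need the lightest bundle worth ≥ 1258.
cinnamon oats + berry bites + maple flakes: 1307 weekly sales at 60 cm.
No combination under 60 cm hits 1258.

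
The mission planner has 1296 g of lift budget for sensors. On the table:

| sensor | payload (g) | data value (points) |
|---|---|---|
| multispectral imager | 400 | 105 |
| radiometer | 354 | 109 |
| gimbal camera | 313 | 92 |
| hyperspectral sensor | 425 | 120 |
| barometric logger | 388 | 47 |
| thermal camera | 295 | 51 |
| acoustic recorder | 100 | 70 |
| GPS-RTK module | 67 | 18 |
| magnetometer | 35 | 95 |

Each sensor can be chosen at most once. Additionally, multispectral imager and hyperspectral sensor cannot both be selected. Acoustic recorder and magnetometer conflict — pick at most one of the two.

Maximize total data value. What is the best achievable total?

Ranking by ratio (data value/g): magnetometer 2.71, acoustic recorder 0.70, radiometer 0.31, gimbal camera 0.29.
Radiometer + gimbal camera + hyperspectral sensor + GPS-RTK module + magnetometer uses 1194 of the 1296 g and totals 434.
Runner-up multispectral imager + radiometer + gimbal camera + GPS-RTK module + magnetometer tops out at 419.

434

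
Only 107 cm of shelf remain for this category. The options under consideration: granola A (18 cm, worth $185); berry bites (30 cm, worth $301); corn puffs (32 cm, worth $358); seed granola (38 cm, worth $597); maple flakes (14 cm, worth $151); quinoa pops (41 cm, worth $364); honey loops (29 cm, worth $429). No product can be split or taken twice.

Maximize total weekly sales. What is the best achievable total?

1384

Ranking by ratio (weekly sales/cm): seed granola 15.71, honey loops 14.79, corn puffs 11.19, maple flakes 10.79.
The ratio ordering already packs tightly: corn puffs + seed granola + honey loops, 99 cm, 1384.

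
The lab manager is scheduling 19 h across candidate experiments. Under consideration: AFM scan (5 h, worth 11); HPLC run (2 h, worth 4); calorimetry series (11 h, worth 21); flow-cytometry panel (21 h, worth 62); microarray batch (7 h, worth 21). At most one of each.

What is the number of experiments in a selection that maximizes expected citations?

2

Best achievable expected citations is 42.
calorimetry series + microarray batch hits 42 at 18 h.
Every optimal selection uses 2 experiments.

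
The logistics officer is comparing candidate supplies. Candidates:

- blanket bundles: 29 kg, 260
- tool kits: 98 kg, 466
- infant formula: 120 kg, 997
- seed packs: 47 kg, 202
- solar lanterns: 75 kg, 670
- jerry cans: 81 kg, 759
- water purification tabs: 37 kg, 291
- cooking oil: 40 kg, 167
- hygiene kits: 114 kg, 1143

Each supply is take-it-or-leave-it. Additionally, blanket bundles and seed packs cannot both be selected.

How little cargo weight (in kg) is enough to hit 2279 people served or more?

255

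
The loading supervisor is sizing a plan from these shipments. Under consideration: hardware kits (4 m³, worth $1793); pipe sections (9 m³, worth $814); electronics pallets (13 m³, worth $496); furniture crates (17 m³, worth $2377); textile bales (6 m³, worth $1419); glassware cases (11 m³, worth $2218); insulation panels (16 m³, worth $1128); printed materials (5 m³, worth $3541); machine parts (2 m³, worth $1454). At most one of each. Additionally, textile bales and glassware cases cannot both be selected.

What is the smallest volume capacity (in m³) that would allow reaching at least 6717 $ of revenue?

Look for the lowest-volume combination reaching 6717.
hardware kits + printed materials + machine parts reaches 6788 using 11 m³.
Below 11 m³ the best achievable stays under 6717.

11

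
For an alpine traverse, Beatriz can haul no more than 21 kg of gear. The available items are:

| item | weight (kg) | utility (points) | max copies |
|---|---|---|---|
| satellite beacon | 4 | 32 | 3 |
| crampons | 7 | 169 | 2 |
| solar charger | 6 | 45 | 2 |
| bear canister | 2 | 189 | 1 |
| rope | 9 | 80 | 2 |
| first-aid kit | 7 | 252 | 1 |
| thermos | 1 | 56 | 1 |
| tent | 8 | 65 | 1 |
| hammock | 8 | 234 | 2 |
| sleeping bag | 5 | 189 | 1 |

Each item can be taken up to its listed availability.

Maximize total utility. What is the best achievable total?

The ratio heuristic lands on satellite beacon + bear canister + first-aid kit + thermos + sleeping bag (718) but leaves 2 kg idle.
Replace satellite beacon and thermos with crampons: the trade gains 81 net, giving 799 at 21 kg.
That's the maximum — no swap from here does better than 799.

799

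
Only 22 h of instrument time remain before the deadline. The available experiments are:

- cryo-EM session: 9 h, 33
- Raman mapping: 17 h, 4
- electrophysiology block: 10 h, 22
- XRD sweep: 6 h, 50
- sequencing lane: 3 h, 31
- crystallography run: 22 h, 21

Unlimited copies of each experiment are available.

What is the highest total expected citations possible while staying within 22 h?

217

Ranking by ratio (expected citations/h): sequencing lane 10.33, XRD sweep 8.33, cryo-EM session 3.67, electrophysiology block 2.20.
Best packing: 7×sequencing lane — 21 h, 217 total.
Nothing else within 22 h beats 217.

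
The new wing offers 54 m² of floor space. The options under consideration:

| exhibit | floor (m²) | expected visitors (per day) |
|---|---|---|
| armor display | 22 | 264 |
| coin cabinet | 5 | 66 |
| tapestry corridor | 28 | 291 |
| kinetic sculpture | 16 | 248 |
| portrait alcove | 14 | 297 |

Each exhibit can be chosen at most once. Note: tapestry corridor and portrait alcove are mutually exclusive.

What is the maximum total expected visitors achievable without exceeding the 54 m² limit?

Greedy by ratio would take coin cabinet + kinetic sculpture + portrait alcove: 35 m² used, total 611.
The 5 m² tied up in coin cabinet is better spent on armor display — total rises to 809 (52 m²).
The closest alternative, armor display + coin cabinet + portrait alcove, reaches only 627.

809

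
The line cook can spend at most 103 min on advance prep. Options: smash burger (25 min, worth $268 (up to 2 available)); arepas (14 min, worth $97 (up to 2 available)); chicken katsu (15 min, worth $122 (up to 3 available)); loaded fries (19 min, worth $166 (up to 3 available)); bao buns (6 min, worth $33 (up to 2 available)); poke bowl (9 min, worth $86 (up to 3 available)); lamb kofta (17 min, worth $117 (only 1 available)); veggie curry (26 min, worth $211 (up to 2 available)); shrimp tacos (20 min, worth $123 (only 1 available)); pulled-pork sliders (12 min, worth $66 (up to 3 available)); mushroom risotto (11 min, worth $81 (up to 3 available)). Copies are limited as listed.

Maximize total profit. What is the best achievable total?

1005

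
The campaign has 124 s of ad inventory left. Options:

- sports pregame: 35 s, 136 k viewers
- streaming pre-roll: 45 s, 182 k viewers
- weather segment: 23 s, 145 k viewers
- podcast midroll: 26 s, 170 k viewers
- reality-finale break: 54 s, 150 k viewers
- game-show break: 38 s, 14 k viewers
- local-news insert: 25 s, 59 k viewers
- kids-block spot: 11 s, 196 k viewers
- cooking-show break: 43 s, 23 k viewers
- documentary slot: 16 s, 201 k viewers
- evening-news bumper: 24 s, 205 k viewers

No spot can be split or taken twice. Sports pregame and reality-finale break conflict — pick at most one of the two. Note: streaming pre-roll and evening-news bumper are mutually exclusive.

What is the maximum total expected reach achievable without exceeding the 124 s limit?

917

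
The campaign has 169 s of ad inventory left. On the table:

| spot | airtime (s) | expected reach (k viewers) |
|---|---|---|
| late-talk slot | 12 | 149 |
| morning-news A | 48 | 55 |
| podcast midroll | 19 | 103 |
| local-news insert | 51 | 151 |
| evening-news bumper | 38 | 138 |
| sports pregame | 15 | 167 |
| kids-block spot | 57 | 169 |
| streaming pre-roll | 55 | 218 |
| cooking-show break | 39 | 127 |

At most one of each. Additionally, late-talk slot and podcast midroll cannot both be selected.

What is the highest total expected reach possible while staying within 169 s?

799

Taking late-talk slot + evening-news bumper + sports pregame + streaming pre-roll + cooking-show break: 159 s used, 799 in expected reach.
The closest alternative, podcast midroll + evening-news bumper + sports pregame + streaming pre-roll + cooking-show break, reaches only 753.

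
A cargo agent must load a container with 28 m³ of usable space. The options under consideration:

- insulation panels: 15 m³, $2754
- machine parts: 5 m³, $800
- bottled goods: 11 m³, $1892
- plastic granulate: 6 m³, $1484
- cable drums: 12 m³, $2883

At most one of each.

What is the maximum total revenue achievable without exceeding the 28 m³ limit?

Density check — plastic granulate 247.33, cable drums 240.25, insulation panels 183.60, bottled goods 172.00 are the best per m³.
A density-first pass picks machine parts + plastic granulate + cable drums — 5167 at 23 m³.
Dropping machine parts and plastic granulate frees 11 m³; slotting in insulation panels (15 m³) lifts the total to 5637 at 27 m³.

5637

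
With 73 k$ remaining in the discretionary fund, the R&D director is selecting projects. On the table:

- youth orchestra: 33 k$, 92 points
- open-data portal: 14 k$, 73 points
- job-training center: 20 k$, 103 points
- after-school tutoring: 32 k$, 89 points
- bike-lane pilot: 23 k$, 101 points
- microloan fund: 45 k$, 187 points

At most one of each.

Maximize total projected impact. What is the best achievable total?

290

Density check — open-data portal 5.21, job-training center 5.15, bike-lane pilot 4.39, microloan fund 4.16 are the best per k$.
The ratio heuristic lands on open-data portal + job-training center + bike-lane pilot (277) but leaves 16 k$ idle.
Replace open-data portal and bike-lane pilot with microloan fund: the trade gains 13 net, giving 290 at 65 k$.
Runner-up bike-lane pilot + microloan fund tops out at 288.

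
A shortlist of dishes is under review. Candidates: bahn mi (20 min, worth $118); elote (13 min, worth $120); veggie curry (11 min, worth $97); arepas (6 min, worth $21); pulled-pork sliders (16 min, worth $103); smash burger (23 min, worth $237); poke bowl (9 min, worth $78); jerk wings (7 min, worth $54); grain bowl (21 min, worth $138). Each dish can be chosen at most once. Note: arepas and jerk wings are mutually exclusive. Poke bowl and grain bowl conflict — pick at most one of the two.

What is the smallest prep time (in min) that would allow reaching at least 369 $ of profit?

39

Need the lightest bundle worth ≥ 369.
smash burger + poke bowl + jerk wings reaches 369 using 39 min.
Below 39 min the best achievable stays under 369.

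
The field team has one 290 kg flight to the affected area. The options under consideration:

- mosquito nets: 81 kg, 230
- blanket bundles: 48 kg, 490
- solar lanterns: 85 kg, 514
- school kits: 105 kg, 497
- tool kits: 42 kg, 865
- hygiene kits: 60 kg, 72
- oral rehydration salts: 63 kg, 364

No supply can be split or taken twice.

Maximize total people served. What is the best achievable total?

2366

Density check — tool kits 20.60, blanket bundles 10.21, solar lanterns 6.05, oral rehydration salts 5.78 are the best per kg.
Filling by ratio: blanket bundles + solar lanterns + tool kits + oral rehydration salts for 2233, with 52 kg left unused.
Replace oral rehydration salts with school kits: the trade gains 133 net, giving 2366 at 280 kg.
The spare 10 kg is too small for any remaining supply, and no exchange beats 2366.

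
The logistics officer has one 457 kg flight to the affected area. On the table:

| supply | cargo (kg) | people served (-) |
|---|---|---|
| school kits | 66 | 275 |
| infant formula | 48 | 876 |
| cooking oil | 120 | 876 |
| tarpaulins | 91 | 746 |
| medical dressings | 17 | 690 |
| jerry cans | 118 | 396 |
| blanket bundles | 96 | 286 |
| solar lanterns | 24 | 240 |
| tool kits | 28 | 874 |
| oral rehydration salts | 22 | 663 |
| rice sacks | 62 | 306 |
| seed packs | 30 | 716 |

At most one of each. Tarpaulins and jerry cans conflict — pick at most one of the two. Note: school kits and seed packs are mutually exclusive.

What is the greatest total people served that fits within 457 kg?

Best packing: infant formula + cooking oil + tarpaulins + medical dressings + solar lanterns + tool kits + oral rehydration salts + rice sacks + seed packs — 442 kg, 5987 total.
The closest alternative, infant formula + cooking oil + tarpaulins + medical dressings + tool kits + oral rehydration salts + rice sacks + seed packs, reaches only 5747.

5987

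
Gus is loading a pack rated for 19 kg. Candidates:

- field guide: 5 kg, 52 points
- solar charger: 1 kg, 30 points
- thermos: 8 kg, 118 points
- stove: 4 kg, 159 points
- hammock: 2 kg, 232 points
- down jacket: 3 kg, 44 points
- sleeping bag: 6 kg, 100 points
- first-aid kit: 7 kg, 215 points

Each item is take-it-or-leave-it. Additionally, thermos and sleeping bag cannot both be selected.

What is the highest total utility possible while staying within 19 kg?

706

Density check — hammock 116.00, stove 39.75, first-aid kit 30.71, solar charger 30.00 are the best per kg.
Filling by ratio: solar charger + stove + hammock + down jacket + first-aid kit for 680, with 2 kg left unused.
Replace solar charger and down jacket with sleeping bag: the trade gains 26 net, giving 706 at 19 kg.
Nothing else feasible within 19 kg beats 706.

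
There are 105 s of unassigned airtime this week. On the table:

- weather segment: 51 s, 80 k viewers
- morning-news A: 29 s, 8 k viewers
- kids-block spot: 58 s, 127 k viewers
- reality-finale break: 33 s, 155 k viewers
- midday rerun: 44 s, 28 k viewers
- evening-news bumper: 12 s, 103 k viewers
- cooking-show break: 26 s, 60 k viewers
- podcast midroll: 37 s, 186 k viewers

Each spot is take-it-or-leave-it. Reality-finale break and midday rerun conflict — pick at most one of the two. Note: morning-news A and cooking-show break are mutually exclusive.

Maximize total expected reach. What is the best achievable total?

444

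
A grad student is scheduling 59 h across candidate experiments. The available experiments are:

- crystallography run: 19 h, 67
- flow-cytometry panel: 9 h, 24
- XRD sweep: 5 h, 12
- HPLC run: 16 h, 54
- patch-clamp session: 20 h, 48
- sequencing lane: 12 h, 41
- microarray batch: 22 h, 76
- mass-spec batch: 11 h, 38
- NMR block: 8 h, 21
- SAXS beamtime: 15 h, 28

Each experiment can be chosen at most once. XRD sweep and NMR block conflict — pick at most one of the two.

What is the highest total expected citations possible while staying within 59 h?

Greedy by ratio would take crystallography run + XRD sweep + microarray batch + mass-spec batch: 57 h used, total 193.
Dropping XRD sweep and microarray batch frees 27 h; slotting in HPLC run + sequencing lane (28 h) lifts the total to 200 at 58 h.
Nothing else feasible within 59 h beats 200.

200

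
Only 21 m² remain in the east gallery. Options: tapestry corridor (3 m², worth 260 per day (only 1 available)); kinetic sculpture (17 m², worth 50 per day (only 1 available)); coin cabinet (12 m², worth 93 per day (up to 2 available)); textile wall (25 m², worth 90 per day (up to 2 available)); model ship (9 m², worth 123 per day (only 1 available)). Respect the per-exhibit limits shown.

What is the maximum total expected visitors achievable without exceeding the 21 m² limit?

383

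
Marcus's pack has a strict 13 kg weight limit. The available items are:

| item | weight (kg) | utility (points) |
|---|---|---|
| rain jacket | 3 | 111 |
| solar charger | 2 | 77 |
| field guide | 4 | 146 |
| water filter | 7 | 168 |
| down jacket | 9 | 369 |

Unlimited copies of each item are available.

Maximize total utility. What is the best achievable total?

523

Density check — down jacket 41.00, solar charger 38.50, rain jacket 37.00 are the best per kg.
Taking 2×solar charger + down jacket: 13 kg used, 523 in utility.
That's the maximum — no swap from here does better than 523.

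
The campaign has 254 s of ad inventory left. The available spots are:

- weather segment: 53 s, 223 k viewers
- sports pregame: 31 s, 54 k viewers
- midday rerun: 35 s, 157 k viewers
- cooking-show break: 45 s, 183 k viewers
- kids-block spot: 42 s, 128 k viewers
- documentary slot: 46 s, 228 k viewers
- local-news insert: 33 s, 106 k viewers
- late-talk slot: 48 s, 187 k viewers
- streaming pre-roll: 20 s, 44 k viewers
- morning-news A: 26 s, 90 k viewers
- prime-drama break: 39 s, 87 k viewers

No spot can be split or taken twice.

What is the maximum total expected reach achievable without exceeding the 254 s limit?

The ratio ordering already packs tightly: weather segment + midday rerun + cooking-show break + documentary slot + late-talk slot + morning-news A, 253 s, 1068.
The spare 1 s is too small for any remaining spot, and no exchange beats 1068.

1068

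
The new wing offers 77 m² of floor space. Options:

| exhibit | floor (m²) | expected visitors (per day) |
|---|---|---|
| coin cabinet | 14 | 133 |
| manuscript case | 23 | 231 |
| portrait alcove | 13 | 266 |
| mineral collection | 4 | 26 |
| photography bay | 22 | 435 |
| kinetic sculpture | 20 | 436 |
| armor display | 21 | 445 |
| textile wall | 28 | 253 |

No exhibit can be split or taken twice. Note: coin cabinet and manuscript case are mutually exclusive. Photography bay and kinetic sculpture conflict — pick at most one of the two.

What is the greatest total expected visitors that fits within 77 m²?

1378

Taking manuscript case + portrait alcove + kinetic sculpture + armor display: 77 m² used, 1378 in expected visitors.
The closest alternative, coin cabinet + portrait alcove + mineral collection + kinetic sculpture + armor display, reaches only 1306.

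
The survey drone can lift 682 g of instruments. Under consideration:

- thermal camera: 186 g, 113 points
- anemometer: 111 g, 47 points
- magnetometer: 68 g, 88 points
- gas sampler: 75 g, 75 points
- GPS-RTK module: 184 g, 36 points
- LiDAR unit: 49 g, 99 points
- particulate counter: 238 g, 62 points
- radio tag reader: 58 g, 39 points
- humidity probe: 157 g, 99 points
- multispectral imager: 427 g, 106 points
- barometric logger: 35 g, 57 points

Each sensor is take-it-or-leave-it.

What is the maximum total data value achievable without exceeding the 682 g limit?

Greedy by ratio would take thermal camera + magnetometer + gas sampler + LiDAR unit + radio tag reader + humidity probe + barometric logger: 628 g used, total 570.
Dropping radio tag reader frees 58 g; slotting in anemometer (111 g) lifts the total to 578 at 681 g.
The spare 1 g is too small for any remaining sensor, and no exchange beats 578.

578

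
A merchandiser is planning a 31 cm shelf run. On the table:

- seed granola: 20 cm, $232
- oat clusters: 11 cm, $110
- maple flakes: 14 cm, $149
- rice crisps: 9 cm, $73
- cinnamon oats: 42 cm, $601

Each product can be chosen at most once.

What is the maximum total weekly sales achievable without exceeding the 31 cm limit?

The ratio ordering already packs tightly: seed granola + oat clusters, 31 cm, 342.
Next best is seed granola + rice crisps at 305 (29 cm) — short by 37.

342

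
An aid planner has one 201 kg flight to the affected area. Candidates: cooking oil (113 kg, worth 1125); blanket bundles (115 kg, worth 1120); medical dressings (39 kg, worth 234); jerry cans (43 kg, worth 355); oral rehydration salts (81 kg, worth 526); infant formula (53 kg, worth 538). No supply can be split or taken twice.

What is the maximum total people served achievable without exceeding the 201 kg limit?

1714

Density check — infant formula 10.15, cooking oil 9.96, blanket bundles 9.74, jerry cans 8.26 are the best per kg.
Greedy by ratio would take cooking oil + infant formula: 166 kg used, total 1663.
Dropping infant formula frees 53 kg; slotting in medical dressings + jerry cans (82 kg) lifts the total to 1714 at 195 kg.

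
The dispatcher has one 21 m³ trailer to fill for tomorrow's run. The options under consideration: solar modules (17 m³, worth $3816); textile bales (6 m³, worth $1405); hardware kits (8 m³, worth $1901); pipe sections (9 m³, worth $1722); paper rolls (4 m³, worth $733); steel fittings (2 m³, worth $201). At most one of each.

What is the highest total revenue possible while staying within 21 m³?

4549

Density check — hardware kits 237.62, textile bales 234.17, solar modules 224.47, pipe sections 191.33 are the best per m³.
Taking the top-ratio shipments first gives textile bales + hardware kits + paper rolls + steel fittings for 4240 (20 m³).
Replace textile bales and hardware kits and steel fittings with solar modules: the trade gains 309 net, giving 4549 at 21 m³.
An exhaustive check of the 64 subsets confirms 4549.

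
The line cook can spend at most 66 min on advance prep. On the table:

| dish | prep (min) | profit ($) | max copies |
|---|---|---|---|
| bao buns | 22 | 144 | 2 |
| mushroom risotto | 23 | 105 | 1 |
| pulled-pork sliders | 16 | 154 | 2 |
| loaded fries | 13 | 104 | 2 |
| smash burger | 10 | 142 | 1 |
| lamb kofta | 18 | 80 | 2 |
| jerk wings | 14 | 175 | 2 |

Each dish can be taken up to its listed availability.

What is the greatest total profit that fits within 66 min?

Ranking by ratio (profit/min): smash burger 14.20, jerk wings 12.50, pulled-pork sliders 9.62.
The ratio heuristic lands on pulled-pork sliders + smash burger + 2×jerk wings (646) but leaves 12 min idle.
Replace pulled-pork sliders with 2×loaded fries: the trade gains 54 net, giving 700 at 64 min.

700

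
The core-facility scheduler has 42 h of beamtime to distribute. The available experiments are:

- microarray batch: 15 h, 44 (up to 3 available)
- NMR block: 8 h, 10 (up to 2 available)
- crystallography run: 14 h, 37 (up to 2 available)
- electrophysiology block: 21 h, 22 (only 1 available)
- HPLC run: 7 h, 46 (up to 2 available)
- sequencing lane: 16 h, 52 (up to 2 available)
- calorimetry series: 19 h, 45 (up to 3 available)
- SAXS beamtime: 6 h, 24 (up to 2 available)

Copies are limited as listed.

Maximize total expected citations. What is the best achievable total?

Ranking by ratio (expected citations/h): HPLC run 6.57, SAXS beamtime 4.00, sequencing lane 3.25, microarray batch 2.93.
Taking 2×HPLC run + sequencing lane + 2×SAXS beamtime: 42 h used, 192 in expected citations.
No other feasible combination exceeds 192.

192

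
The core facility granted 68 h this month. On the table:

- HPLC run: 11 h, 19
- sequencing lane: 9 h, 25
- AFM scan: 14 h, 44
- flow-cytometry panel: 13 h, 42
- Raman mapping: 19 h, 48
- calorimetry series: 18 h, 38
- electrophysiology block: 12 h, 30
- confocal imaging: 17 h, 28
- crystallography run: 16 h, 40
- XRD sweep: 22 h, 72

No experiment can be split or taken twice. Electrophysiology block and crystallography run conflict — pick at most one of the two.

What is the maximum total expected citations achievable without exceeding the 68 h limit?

206

Filling by ratio: sequencing lane + AFM scan + flow-cytometry panel + XRD sweep for 183, with 10 h left unused.
Replace sequencing lane with Raman mapping: the trade gains 23 net, giving 206 at 68 h.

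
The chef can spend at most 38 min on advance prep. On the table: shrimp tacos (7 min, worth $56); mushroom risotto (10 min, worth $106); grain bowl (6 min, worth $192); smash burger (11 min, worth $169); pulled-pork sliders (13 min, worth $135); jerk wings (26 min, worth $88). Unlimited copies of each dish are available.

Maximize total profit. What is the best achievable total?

1152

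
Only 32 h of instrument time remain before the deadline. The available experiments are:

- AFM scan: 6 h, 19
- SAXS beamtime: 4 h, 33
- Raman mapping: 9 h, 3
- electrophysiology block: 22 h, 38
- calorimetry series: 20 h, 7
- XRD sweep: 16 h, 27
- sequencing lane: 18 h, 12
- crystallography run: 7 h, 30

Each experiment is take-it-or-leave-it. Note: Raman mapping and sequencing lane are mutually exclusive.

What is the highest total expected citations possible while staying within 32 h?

90

Greedy by ratio would take AFM scan + SAXS beamtime + Raman mapping + crystallography run: 26 h used, total 85.
The 16 h tied up in Raman mapping and crystallography run is better spent on electrophysiology block — total rises to 90 (32 h).
SAXS beamtime + XRD sweep + crystallography run (27 h) also reaches 90 — a tie, but nothing goes higher.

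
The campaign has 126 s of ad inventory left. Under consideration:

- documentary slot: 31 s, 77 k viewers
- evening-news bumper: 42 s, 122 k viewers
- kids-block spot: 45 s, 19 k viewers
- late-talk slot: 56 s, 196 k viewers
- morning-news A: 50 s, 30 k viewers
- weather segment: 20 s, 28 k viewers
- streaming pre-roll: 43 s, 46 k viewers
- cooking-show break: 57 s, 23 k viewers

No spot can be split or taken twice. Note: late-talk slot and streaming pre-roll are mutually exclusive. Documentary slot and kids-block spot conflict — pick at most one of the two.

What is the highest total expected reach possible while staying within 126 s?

Taking evening-news bumper + late-talk slot + weather segment: 118 s used, 346 in expected reach.

346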